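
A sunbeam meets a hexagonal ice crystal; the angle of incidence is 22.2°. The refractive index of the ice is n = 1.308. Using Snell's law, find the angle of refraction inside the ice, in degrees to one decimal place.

16.8°

Snell: sin θ_r = sin θ_i / n = sin 22.2° / 1.308 = 0.3778 / 1.308 = 0.2889.
θ_r = arcsin(0.2889) = 16.79°.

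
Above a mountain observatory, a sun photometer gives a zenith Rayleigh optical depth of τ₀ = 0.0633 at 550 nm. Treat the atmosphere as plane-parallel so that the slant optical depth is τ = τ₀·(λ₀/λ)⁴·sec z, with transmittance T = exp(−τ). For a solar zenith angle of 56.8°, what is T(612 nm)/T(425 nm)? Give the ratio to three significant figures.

Airmass: sec 56.8° = 1.8263.
τ(612 nm) = 0.0633 × (550/612)⁴ × 1.8263 = 0.0633 × 0.6523 × 1.8263 = 0.0754.
τ(425 nm) = 0.0633 × (550/425)⁴ × 1.8263 = 0.0633 × 2.8048 × 1.8263 = 0.3242.
T(612)/T(425) = exp(τ_B − τ_A) = exp(0.2488) = 1.2825.

1.28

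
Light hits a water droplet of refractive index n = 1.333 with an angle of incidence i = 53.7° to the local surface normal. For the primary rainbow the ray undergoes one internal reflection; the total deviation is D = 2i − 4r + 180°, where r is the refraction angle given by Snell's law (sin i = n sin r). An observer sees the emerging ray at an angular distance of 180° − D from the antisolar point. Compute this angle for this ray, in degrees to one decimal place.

sin r = sin 53.7° / 1.333 = 0.8059/1.333 = 0.6046; r = 37.20°.
D = 2·53.7° − 4·37.20° + 180° = 107.40° − 148.80° + 180° = 138.60°.
Angle from antisolar point = 180° − D = 41.40°.

41.4°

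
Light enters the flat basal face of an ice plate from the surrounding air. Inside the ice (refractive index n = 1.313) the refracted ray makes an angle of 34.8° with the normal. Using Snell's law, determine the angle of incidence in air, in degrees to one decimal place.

48.5°

Snell: sin θ_i = n · sin θ_r = 1.313 × sin 34.8° = 1.313 × 0.5707 = 0.7493.
θ_i = arcsin(0.7493) = 48.53°.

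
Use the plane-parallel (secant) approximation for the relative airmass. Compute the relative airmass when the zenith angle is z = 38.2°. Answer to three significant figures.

X = sec z = 1/cos 38.2° = 1/0.7859 = 1.2725.

1.27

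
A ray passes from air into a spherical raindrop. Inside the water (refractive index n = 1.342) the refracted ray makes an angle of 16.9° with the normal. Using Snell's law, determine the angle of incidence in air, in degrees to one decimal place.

Snell: sin θ_i = n · sin θ_r = 1.342 × sin 16.9° = 1.342 × 0.2907 = 0.3901.
θ_i = arcsin(0.3901) = 22.96°.

23.0°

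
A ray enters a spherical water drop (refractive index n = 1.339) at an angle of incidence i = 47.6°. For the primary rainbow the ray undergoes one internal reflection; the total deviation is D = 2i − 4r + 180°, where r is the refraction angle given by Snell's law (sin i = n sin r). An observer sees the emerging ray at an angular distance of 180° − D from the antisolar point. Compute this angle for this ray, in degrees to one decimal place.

38.7°

sin r = sin 47.6° / 1.339 = 0.7385/1.339 = 0.5515; r = 33.47°.
D = 2·47.6° − 4·33.47° + 180° = 95.20° − 133.88° + 180° = 141.32°.
Angle from antisolar point = 180° − D = 38.68°.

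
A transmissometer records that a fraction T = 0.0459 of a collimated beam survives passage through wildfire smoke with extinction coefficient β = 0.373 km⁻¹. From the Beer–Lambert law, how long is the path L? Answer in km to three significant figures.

Beer–Lambert: T = exp(−βL) ⇒ L = −ln(T)/β = −ln(0.0459)/0.373 = 3.0813/0.373 = 8.261 km.

8.26 km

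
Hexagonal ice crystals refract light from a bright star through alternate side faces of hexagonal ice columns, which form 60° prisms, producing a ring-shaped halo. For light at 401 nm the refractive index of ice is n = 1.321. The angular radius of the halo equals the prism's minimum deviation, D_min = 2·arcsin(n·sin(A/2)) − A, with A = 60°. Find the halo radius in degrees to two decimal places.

22.68°

n·sin(A/2) = 1.321 × sin 30° = 1.321 × 0.5000 = 0.6605.
D_min = 2·arcsin(0.6605) − 60° = 2 × 41.338° − 60° = 22.676°.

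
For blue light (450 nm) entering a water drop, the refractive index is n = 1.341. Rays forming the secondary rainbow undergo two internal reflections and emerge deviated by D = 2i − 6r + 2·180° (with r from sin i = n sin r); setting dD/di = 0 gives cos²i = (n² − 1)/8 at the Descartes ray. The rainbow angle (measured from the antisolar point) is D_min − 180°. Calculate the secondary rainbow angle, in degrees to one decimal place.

53.0°

cos²i = (1.79828 − 1)/8 = 0.09979; i = arccos(0.31589) = 71.586°.
sin r = sin 71.586°/1.341 = 0.70753; r = 45.034°.
D_min = 2·71.586° − 6·45.034° + 360° = 232.966°.
Rainbow angle = D_min − 180° = 52.966°.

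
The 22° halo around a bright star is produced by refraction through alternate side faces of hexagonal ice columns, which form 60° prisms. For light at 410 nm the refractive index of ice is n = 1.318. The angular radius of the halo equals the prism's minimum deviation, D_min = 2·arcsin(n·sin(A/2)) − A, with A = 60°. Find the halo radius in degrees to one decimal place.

22.4°

n·sin(A/2) = 1.318 × sin 30° = 1.318 × 0.5000 = 0.6590.
D_min = 2·arcsin(0.6590) − 60° = 2 × 41.224° − 60° = 22.447°.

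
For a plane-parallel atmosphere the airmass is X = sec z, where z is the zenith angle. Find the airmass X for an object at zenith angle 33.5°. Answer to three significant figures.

X = sec z = 1/cos 33.5° = 1/0.8339 = 1.1992.

1.20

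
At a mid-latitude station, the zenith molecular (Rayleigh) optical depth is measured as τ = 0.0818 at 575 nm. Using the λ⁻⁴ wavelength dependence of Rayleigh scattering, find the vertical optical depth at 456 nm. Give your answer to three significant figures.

0.207

τ(456 nm) = τ(575 nm) × (575/456)⁴ = 0.0818 × (1.2610)⁴ = 0.0818 × 2.5282 = 0.2068.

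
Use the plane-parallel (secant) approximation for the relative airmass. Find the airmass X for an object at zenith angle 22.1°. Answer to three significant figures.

1.08

X = sec z = 1/cos 22.1° = 1/0.9265 = 1.0793.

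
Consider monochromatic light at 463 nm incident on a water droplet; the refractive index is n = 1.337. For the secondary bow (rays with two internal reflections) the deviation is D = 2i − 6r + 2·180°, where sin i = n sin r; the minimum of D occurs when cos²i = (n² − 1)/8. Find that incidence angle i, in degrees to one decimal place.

71.7°

cos²i = (1.337² − 1)/8 = (1.78757 − 1)/8 = 0.09845.
cos i = 0.31376, so i = 71.714°.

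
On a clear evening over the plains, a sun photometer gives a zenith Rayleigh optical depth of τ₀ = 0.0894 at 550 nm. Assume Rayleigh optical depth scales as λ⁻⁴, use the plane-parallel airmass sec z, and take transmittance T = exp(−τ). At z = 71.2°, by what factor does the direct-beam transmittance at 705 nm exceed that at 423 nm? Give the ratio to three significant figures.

1.99

Airmass: sec 71.2° = 3.1030.
τ(705 nm) = 0.0894 × (550/705)⁴ × 3.1030 = 0.0894 × 0.3704 × 3.1030 = 0.1028.
τ(423 nm) = 0.0894 × (550/423)⁴ × 3.1030 = 0.0894 × 2.8582 × 3.1030 = 0.7929.
T(705)/T(423) = exp(τ_B − τ_A) = exp(0.6901) = 1.9940.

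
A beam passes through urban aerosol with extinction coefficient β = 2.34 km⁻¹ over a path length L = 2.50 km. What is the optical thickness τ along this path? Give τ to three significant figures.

τ = β·L = 2.34 × 2.50 = 5.8500.

5.85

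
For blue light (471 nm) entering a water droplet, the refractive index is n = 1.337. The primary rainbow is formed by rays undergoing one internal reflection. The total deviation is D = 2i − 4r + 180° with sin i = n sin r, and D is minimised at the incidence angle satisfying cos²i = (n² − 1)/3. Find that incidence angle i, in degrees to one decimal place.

cos²i = (1.337² − 1)/3 = (1.78757 − 1)/3 = 0.26252.
cos i = 0.51237, so i = 59.178°.

59.2°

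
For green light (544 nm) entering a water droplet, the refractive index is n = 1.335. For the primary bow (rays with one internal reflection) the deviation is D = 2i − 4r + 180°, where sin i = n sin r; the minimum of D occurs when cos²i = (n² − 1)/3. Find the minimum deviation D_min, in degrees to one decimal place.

138.2°

cos²i = (1.78222 − 1)/3 = 0.26074; i = arccos(0.51063) = 59.294°.
sin r = sin 59.294°/1.335 = 0.64405; r = 40.094°.
D_min = 2·59.294° − 4·40.094° + 180° = 138.212°.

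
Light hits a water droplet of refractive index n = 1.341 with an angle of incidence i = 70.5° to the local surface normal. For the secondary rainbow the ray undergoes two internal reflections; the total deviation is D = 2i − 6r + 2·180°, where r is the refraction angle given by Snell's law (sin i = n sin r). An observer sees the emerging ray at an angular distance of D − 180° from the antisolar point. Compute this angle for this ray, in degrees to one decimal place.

53.0°

sin r = sin 70.5° / 1.341 = 0.9426/1.341 = 0.7029; r = 44.66°.
D = 2·70.5° − 6·44.66° + 2·180° = 141.00° − 267.98° + 360° = 233.02°.
Angle from antisolar point = D − 180° = 53.02°.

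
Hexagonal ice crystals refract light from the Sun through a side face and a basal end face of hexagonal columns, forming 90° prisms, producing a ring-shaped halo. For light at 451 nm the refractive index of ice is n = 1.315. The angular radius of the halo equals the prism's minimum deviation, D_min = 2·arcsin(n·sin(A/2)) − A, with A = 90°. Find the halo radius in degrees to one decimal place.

n·sin(A/2) = 1.315 × sin 45° = 1.315 × 0.7071 = 0.9298.
D_min = 2·arcsin(0.9298) − 90° = 2 × 68.411° − 90° = 46.821°.

46.8°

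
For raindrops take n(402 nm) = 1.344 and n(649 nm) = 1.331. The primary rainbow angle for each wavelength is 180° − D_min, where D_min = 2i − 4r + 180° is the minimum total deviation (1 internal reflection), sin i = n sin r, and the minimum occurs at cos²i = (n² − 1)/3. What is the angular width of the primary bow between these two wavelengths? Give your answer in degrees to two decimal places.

At 402 nm (n = 1.344): cos²i = 0.26878 → i = 58.772°, r = 39.512°, D_min = 139.495°, rainbow angle = 40.505°.
At 649 nm (n = 1.331): cos²i = 0.25719 → i = 59.527°, r = 40.356°, D_min = 137.630°, rainbow angle = 42.370°.
Angular width = |40.505° − 42.370°| = 1.865°.

1.86°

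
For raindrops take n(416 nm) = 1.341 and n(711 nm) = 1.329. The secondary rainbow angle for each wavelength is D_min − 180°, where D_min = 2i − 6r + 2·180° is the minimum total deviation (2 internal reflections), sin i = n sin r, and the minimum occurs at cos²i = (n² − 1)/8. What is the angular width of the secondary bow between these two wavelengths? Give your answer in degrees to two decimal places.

3.13°

At 416 nm (n = 1.341): cos²i = 0.09979 → i = 71.586°, r = 45.034°, D_min = 232.966°, rainbow angle = 52.966°.
At 711 nm (n = 1.329): cos²i = 0.09578 → i = 71.972°, r = 45.685°, D_min = 229.837°, rainbow angle = 49.837°.
Angular width = |52.966° − 49.837°| = 3.129°.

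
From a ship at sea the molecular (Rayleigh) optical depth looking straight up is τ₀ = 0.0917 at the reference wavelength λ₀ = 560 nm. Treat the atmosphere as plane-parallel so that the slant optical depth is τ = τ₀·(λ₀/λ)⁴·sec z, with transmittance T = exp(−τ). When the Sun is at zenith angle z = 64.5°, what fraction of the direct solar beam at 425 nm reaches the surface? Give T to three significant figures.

sec 64.5° = 2.3228.
τ = 0.0917 × (560/425)⁴ × 2.3228 = 0.0917 × 3.0144 × 2.3228 = 0.6421.
T = exp(−0.6421) = 0.5262.

0.526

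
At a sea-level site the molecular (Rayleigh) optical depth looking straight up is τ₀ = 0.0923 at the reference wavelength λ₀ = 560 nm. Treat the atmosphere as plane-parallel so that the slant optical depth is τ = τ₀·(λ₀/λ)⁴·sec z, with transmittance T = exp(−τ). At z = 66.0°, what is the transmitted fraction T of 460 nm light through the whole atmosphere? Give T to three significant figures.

0.607

sec 66.0° = 2.4586.
τ = 0.0923 × (560/460)⁴ × 2.4586 = 0.0923 × 2.1964 × 2.4586 = 0.4984.
T = exp(−0.4984) = 0.6075.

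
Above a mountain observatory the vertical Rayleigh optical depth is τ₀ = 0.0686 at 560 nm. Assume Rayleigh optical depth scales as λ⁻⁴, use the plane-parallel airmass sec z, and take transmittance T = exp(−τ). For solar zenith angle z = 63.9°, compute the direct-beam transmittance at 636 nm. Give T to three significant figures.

sec 63.9° = 2.2730.
τ = 0.0686 × (560/636)⁴ × 2.2730 = 0.0686 × 0.6011 × 2.2730 = 0.0937.
T = exp(−0.0937) = 0.9105.

0.911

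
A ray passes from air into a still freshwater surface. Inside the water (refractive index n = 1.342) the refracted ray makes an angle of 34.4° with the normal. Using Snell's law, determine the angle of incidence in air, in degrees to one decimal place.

Snell: sin θ_i = n · sin θ_r = 1.342 × sin 34.4° = 1.342 × 0.5650 = 0.7582.
θ_i = arcsin(0.7582) = 49.30°.

49.3°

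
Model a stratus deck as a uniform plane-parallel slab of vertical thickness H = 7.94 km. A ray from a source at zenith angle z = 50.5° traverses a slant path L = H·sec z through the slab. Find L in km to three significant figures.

sec z = 1/cos 50.5° = 1.5721.
L = 7.94 × 1.5721 = 12.483 km.

12.5 km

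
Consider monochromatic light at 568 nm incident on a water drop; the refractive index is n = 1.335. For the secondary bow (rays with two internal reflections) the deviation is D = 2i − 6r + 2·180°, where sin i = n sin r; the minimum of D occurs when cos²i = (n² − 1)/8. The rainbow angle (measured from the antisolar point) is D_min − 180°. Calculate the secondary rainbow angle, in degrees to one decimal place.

cos²i = (1.78222 − 1)/8 = 0.09778; i = arccos(0.31269) = 71.778°.
sin r = sin 71.778°/1.335 = 0.71150; r = 45.357°.
D_min = 2·71.778° − 6·45.357° + 360° = 231.414°.
Rainbow angle = D_min − 180° = 51.414°.

51.4°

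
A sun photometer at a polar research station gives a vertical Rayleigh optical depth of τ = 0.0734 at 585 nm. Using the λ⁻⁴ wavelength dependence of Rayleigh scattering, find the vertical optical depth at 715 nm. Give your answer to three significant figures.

0.0329

τ(715 nm) = τ(585 nm) × (585/715)⁴ = 0.0734 × (0.8182)⁴ = 0.0734 × 0.4481 = 0.0329.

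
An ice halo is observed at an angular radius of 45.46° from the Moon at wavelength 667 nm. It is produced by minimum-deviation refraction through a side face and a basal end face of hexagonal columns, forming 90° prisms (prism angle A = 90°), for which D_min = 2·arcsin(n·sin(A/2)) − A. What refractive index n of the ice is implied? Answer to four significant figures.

1.309

Rearranging: n = sin((D_min + A)/2) / sin(A/2).
(D_min + A)/2 = (45.46° + 90°)/2 = 67.730°.
n = sin 67.730° / sin 45° = 0.9254 / 0.7071 = 1.3087.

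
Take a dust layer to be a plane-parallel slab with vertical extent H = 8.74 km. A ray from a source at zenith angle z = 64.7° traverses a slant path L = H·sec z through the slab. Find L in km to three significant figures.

sec z = 1/cos 64.7° = 2.3400.
L = 8.74 × 2.3400 = 20.451 km.

20.5 km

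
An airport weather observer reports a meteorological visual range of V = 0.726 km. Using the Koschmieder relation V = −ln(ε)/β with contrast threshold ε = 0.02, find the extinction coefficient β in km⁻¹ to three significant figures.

5.39 km⁻¹

β = −ln(0.02) / V = 3.912 / 0.726 = 5.3885 km⁻¹.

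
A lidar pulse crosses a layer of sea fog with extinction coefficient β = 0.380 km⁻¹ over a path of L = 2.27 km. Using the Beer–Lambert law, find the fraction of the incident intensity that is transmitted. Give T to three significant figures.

0.422

τ = β·L = 0.380 × 2.27 = 0.8626.
T = exp(−0.8626) = 0.4221.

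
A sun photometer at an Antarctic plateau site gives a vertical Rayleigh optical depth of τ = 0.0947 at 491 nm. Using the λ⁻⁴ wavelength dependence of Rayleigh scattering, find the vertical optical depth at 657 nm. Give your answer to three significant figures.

0.0295

τ(657 nm) = τ(491 nm) × (491/657)⁴ = 0.0947 × (0.7473)⁴ = 0.0947 × 0.3119 = 0.0295.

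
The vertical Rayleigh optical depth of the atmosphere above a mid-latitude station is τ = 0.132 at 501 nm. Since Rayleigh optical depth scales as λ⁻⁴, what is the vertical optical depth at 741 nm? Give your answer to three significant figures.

0.0276

τ(741 nm) = τ(501 nm) × (501/741)⁴ = 0.132 × (0.6761)⁴ = 0.132 × 0.2090 = 0.0276.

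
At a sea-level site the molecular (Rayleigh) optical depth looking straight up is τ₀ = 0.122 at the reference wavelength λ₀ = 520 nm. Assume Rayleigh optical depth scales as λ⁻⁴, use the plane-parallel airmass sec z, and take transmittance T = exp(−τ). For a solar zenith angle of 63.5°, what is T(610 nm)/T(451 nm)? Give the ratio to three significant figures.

Airmass: sec 63.5° = 2.2412.
τ(610 nm) = 0.122 × (520/610)⁴ × 2.2412 = 0.122 × 0.5281 × 2.2412 = 0.1444.
τ(451 nm) = 0.122 × (520/451)⁴ × 2.2412 = 0.122 × 1.7673 × 2.2412 = 0.4832.
T(610)/T(451) = exp(τ_B − τ_A) = exp(0.3388) = 1.4033.

1.40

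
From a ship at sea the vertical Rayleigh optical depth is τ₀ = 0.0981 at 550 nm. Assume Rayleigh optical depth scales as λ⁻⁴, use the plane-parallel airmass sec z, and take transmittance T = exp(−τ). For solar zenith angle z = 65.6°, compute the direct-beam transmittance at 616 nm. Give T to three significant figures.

0.860

sec 65.6° = 2.4207.
τ = 0.0981 × (550/616)⁴ × 2.4207 = 0.0981 × 0.6355 × 2.4207 = 0.1509.
T = exp(−0.1509) = 0.8599.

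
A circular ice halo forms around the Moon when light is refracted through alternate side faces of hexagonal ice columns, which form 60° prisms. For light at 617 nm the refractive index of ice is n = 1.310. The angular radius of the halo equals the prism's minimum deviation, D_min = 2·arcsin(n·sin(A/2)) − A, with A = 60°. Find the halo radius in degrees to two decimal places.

21.84°

n·sin(A/2) = 1.310 × sin 30° = 1.310 × 0.5000 = 0.6550.
D_min = 2·arcsin(0.6550) − 60° = 2 × 40.920° − 60° = 21.839°.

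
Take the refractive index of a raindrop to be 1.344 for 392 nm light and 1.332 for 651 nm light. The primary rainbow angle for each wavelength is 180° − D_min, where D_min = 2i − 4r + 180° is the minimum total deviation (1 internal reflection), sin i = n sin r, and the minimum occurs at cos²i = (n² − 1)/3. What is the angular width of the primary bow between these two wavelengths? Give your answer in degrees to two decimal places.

1.72°

At 392 nm (n = 1.344): cos²i = 0.26878 → i = 58.772°, r = 39.512°, D_min = 139.495°, rainbow angle = 40.505°.
At 651 nm (n = 1.332): cos²i = 0.25807 → i = 59.469°, r = 40.290°, D_min = 137.776°, rainbow angle = 42.224°.
Angular width = |40.505° − 42.224°| = 1.719°.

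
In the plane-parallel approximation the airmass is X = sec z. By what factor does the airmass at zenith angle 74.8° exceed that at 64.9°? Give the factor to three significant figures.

X(74.8°)/X(64.9°) = sec 74.8° / sec 64.9° = cos 64.9° / cos 74.8° = 0.4242/0.2622 = 1.6179.

1.62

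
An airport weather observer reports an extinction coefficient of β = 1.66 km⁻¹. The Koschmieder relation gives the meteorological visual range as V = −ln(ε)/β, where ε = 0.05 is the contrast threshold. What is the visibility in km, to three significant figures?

V = −ln(0.05) / 1.66 = 2.996 / 1.66 = 1.8047 km.

1.80 km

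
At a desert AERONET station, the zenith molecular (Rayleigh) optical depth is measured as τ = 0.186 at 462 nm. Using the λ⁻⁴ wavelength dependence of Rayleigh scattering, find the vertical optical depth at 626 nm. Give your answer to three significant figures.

0.0552

τ(626 nm) = τ(462 nm) × (462/626)⁴ = 0.186 × (0.7380)⁴ = 0.186 × 0.2967 = 0.0552.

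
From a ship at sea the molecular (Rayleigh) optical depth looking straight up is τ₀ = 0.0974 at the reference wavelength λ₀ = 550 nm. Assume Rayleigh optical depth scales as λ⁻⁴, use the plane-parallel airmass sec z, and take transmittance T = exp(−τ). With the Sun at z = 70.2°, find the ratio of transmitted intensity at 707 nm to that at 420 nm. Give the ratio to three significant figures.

Airmass: sec 70.2° = 2.9521.
τ(707 nm) = 0.0974 × (550/707)⁴ × 2.9521 = 0.0974 × 0.3662 × 2.9521 = 0.1053.
τ(420 nm) = 0.0974 × (550/420)⁴ × 2.9521 = 0.0974 × 2.9407 × 2.9521 = 0.8456.
T(707)/T(420) = exp(τ_B − τ_A) = exp(0.7403) = 2.0965.

2.10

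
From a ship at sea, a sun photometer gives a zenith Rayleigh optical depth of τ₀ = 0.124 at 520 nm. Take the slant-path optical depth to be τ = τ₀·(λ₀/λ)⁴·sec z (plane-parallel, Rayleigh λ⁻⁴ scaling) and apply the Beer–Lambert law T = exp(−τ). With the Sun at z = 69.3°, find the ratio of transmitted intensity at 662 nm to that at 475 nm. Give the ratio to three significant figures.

1.45

Airmass: sec 69.3° = 2.8291.
τ(662 nm) = 0.124 × (520/662)⁴ × 2.8291 = 0.124 × 0.3807 × 2.8291 = 0.1336.
τ(475 nm) = 0.124 × (520/475)⁴ × 2.8291 = 0.124 × 1.4363 × 2.8291 = 0.5039.
T(662)/T(475) = exp(τ_B − τ_A) = exp(0.3703) = 1.4482.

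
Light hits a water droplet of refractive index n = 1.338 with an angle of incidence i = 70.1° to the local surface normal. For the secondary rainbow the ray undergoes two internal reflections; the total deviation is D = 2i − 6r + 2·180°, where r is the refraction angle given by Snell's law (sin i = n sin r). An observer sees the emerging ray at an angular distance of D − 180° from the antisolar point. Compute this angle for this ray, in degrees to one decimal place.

sin r = sin 70.1° / 1.338 = 0.9403/1.338 = 0.7028; r = 44.65°.
D = 2·70.1° − 6·44.65° + 2·180° = 140.20° − 267.89° + 360° = 232.31°.
Angle from antisolar point = D − 180° = 52.31°.

52.3°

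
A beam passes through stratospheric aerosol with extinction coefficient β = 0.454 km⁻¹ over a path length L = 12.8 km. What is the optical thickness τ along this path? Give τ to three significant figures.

5.81

τ = β·L = 0.454 × 12.8 = 5.8112.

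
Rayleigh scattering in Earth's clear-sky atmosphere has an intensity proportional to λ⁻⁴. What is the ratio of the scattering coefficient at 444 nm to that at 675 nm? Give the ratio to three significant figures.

5.34

Rayleigh scattering ∝ λ⁻⁴, so the ratio of coefficients is the inverse fourth power of the wavelength ratio.
σ(444)/σ(675) = (675/444)⁴ = (1.5203)⁴ = 5.342.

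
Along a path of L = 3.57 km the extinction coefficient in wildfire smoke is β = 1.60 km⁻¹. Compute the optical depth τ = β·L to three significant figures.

5.71

τ = β·L = 1.60 × 3.57 = 5.7120.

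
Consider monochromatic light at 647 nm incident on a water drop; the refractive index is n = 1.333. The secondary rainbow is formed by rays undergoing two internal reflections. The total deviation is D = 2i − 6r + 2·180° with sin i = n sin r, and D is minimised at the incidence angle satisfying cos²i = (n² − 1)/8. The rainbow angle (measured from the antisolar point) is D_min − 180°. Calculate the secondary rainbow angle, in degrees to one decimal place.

cos²i = (1.77689 − 1)/8 = 0.09711; i = arccos(0.31163) = 71.843°.
sin r = sin 71.843°/1.333 = 0.71283; r = 45.466°.
D_min = 2·71.843° − 6·45.466° + 360° = 230.891°.
Rainbow angle = D_min − 180° = 50.891°.

50.9°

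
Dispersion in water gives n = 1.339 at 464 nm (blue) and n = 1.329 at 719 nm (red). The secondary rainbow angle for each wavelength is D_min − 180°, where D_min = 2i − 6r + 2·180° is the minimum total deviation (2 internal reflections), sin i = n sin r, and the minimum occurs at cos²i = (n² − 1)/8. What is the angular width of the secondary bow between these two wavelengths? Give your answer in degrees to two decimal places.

At 464 nm (n = 1.339): cos²i = 0.09912 → i = 71.650°, r = 45.141°, D_min = 232.451°, rainbow angle = 52.451°.
At 719 nm (n = 1.329): cos²i = 0.09578 → i = 71.972°, r = 45.685°, D_min = 229.837°, rainbow angle = 49.837°.
Angular width = |52.451° − 49.837°| = 2.614°.

2.61°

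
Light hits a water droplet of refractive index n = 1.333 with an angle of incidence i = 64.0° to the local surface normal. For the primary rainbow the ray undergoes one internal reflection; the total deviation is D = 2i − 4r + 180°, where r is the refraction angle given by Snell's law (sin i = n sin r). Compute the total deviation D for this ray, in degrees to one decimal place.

138.4°

sin r = sin 64.0° / 1.333 = 0.8988/1.333 = 0.6743; r = 42.40°.
D = 2·64.0° − 4·42.40° + 180° = 128.00° − 169.59° + 180° = 138.41°.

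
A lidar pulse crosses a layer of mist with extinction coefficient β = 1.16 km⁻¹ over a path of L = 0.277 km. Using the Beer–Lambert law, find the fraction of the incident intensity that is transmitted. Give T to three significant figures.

0.725

τ = β·L = 1.16 × 0.277 = 0.3213.
T = exp(−0.3213) = 0.7252.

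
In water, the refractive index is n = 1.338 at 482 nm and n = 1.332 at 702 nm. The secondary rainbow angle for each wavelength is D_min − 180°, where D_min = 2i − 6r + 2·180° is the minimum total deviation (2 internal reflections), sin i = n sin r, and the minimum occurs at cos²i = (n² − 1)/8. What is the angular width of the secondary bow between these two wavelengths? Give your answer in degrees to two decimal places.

At 482 nm (n = 1.338): cos²i = 0.09878 → i = 71.682°, r = 45.195°, D_min = 232.193°, rainbow angle = 52.193°.
At 702 nm (n = 1.332): cos²i = 0.09678 → i = 71.875°, r = 45.520°, D_min = 230.628°, rainbow angle = 50.628°.
Angular width = |52.193° − 50.628°| = 1.564°.

1.56°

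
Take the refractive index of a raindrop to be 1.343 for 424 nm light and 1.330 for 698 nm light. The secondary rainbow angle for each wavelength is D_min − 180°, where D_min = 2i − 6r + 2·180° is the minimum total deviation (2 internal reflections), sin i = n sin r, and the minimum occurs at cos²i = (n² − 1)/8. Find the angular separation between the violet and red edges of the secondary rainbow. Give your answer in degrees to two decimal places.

3.38°

At 424 nm (n = 1.343): cos²i = 0.10046 → i = 71.522°, r = 44.928°, D_min = 233.478°, rainbow angle = 53.478°.
At 698 nm (n = 1.330): cos²i = 0.09611 → i = 71.940°, r = 45.630°, D_min = 230.101°, rainbow angle = 50.101°.
Angular width = |53.478° − 50.101°| = 3.377°.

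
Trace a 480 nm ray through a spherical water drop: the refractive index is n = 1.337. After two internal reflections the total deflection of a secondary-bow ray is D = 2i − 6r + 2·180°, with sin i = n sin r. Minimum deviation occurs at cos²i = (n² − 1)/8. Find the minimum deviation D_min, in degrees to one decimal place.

231.9°

cos²i = (1.78757 − 1)/8 = 0.09845; i = arccos(0.31376) = 71.714°.
sin r = sin 71.714°/1.337 = 0.71017; r = 45.249°.
D_min = 2·71.714° − 6·45.249° + 360° = 231.934°.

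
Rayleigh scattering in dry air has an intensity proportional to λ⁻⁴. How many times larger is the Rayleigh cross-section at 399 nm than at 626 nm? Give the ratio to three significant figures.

6.06

Rayleigh scattering ∝ λ⁻⁴, so the ratio of coefficients is the inverse fourth power of the wavelength ratio.
σ(399)/σ(626) = (626/399)⁴ = (1.5689)⁴ = 6.059.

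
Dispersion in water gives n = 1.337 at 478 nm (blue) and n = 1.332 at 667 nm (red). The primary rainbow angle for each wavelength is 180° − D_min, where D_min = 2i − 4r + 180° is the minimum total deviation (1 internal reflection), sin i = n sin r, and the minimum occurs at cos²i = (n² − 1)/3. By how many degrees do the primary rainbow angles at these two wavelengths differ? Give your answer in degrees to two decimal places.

0.72°

At 478 nm (n = 1.337): cos²i = 0.26252 → i = 59.178°, r = 39.964°, D_min = 138.500°, rainbow angle = 41.500°.
At 667 nm (n = 1.332): cos²i = 0.25807 → i = 59.469°, r = 40.290°, D_min = 137.776°, rainbow angle = 42.224°.
Angular width = |41.500° − 42.224°| = 0.724°.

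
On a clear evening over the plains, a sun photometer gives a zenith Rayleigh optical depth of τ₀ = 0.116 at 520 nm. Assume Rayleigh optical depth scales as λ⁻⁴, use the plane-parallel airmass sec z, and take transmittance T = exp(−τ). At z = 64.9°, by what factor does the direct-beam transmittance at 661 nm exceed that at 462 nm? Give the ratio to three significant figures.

1.40

Airmass: sec 64.9° = 2.3574.
τ(661 nm) = 0.116 × (520/661)⁴ × 2.3574 = 0.116 × 0.3830 × 2.3574 = 0.1047.
τ(462 nm) = 0.116 × (520/462)⁴ × 2.3574 = 0.116 × 1.6049 × 2.3574 = 0.4389.
T(661)/T(462) = exp(τ_B − τ_A) = exp(0.3341) = 1.3967.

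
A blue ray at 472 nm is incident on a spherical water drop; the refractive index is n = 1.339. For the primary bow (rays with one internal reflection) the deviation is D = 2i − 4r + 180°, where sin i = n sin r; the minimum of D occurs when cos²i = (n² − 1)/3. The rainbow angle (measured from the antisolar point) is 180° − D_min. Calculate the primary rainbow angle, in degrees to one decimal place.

cos²i = (1.79292 − 1)/3 = 0.26431; i = arccos(0.51411) = 59.062°.
sin r = sin 59.062°/1.339 = 0.64057; r = 39.834°.
D_min = 2·59.062° − 4·39.834° + 180° = 138.786°.
Rainbow angle = 180° − D_min = 41.214°.

41.2°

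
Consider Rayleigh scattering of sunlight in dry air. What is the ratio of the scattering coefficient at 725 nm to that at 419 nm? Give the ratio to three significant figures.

0.112

Rayleigh scattering ∝ λ⁻⁴, so the ratio of coefficients is the inverse fourth power of the wavelength ratio.
σ(725)/σ(419) = (419/725)⁴ = (0.5779)⁴ = 0.1116.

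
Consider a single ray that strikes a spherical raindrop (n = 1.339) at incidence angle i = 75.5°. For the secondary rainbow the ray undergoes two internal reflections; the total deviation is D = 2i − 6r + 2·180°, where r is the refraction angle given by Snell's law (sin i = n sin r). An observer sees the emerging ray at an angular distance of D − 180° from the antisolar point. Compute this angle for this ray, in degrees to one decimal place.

sin r = sin 75.5° / 1.339 = 0.9681/1.339 = 0.7230; r = 46.31°.
D = 2·75.5° − 6·46.31° + 2·180° = 151.00° − 277.84° + 360° = 233.16°.
Angle from antisolar point = D − 180° = 53.16°.

53.2°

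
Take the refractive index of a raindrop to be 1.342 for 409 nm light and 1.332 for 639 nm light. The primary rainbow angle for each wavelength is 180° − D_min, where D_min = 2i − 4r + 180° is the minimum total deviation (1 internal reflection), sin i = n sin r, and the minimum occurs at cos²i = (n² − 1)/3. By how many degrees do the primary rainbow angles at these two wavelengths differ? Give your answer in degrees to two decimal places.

1.44°

At 409 nm (n = 1.342): cos²i = 0.26699 → i = 58.888°, r = 39.641°, D_min = 139.213°, rainbow angle = 40.787°.
At 639 nm (n = 1.332): cos²i = 0.25807 → i = 59.469°, r = 40.290°, D_min = 137.776°, rainbow angle = 42.224°.
Angular width = |40.787° − 42.224°| = 1.437°.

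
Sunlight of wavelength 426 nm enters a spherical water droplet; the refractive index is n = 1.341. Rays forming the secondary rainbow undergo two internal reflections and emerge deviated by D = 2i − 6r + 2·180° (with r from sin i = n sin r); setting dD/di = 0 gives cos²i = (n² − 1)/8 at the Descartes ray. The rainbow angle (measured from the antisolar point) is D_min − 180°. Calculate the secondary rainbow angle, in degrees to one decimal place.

53.0°

cos²i = (1.79828 − 1)/8 = 0.09979; i = arccos(0.31589) = 71.586°.
sin r = sin 71.586°/1.341 = 0.70753; r = 45.034°.
D_min = 2·71.586° − 6·45.034° + 360° = 232.966°.
Rainbow angle = D_min − 180° = 52.966°.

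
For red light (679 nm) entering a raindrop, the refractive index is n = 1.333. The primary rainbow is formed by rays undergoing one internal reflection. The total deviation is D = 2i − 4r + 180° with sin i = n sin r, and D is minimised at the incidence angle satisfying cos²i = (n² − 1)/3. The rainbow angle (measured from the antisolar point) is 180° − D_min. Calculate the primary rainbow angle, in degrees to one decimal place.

cos²i = (1.77689 − 1)/3 = 0.25896; i = arccos(0.50888) = 59.410°.
sin r = sin 59.410°/1.333 = 0.64579; r = 40.225°.
D_min = 2·59.410° − 4·40.225° + 180° = 137.922°.
Rainbow angle = 180° − D_min = 42.078°.

42.1°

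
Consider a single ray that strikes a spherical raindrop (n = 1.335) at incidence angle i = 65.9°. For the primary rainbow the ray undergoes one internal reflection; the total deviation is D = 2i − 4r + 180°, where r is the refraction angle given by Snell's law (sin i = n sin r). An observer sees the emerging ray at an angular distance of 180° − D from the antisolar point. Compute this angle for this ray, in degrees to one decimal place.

40.8°

sin r = sin 65.9° / 1.335 = 0.9128/1.335 = 0.6838; r = 43.14°.
D = 2·65.9° − 4·43.14° + 180° = 131.80° − 172.56° + 180° = 139.24°.
Angle from antisolar point = 180° − D = 40.76°.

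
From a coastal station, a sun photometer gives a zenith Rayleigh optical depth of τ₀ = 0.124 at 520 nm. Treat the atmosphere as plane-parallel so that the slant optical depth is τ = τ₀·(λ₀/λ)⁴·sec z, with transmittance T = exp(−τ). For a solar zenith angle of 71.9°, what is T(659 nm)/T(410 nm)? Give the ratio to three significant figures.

Airmass: sec 71.9° = 3.2188.
τ(659 nm) = 0.124 × (520/659)⁴ × 3.2188 = 0.124 × 0.3877 × 3.2188 = 0.1547.
τ(410 nm) = 0.124 × (520/410)⁴ × 3.2188 = 0.124 × 2.5875 × 3.2188 = 1.0327.
T(659)/T(410) = exp(τ_B − τ_A) = exp(0.8780) = 2.4061.

2.41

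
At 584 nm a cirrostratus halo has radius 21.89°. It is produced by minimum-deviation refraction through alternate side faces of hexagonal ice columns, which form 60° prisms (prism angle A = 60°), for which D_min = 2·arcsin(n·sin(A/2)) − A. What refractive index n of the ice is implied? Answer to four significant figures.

1.311

Rearranging: n = sin((D_min + A)/2) / sin(A/2).
(D_min + A)/2 = (21.89° + 60°)/2 = 40.945°.
n = sin 40.945° / sin 30° = 0.6553 / 0.5000 = 1.3107.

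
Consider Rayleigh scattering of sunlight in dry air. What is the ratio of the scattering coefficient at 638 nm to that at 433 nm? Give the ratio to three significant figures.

0.212

Rayleigh scattering ∝ λ⁻⁴, so the ratio of coefficients is the inverse fourth power of the wavelength ratio.
σ(638)/σ(433) = (433/638)⁴ = (0.6787)⁴ = 0.2122.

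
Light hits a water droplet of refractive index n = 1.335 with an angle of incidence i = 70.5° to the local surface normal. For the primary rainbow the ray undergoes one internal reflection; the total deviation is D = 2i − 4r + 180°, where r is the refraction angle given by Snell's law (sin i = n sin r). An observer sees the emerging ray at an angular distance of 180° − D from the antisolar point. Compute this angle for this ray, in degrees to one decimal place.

sin r = sin 70.5° / 1.335 = 0.9426/1.335 = 0.7061; r = 44.92°.
D = 2·70.5° − 4·44.92° + 180° = 141.00° − 179.67° + 180° = 141.33°.
Angle from antisolar point = 180° − D = 38.67°.

38.7°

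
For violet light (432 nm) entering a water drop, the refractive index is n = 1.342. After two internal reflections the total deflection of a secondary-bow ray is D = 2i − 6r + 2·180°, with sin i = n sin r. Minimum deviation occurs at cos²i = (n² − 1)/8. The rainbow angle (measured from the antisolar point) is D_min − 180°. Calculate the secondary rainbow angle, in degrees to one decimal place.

53.2°

cos²i = (1.80096 − 1)/8 = 0.10012; i = arccos(0.31642) = 71.554°.
sin r = sin 71.554°/1.342 = 0.70687; r = 44.981°.
D_min = 2·71.554° − 6·44.981° + 360° = 233.222°.
Rainbow angle = D_min − 180° = 53.222°.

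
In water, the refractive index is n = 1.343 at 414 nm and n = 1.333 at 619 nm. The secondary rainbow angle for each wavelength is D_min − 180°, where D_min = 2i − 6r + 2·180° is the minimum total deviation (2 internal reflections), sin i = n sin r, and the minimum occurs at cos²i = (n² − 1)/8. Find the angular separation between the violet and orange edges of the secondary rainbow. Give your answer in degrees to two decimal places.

At 414 nm (n = 1.343): cos²i = 0.10046 → i = 71.522°, r = 44.928°, D_min = 233.478°, rainbow angle = 53.478°.
At 619 nm (n = 1.333): cos²i = 0.09711 → i = 71.843°, r = 45.466°, D_min = 230.891°, rainbow angle = 50.891°.
Angular width = |53.478° − 50.891°| = 2.587°.

2.59°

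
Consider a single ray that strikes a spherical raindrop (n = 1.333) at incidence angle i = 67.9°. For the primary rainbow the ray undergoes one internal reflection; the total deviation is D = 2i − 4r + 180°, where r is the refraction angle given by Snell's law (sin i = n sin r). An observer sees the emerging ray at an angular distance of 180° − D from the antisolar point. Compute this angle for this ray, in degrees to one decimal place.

40.3°

sin r = sin 67.9° / 1.333 = 0.9265/1.333 = 0.6951; r = 44.03°.
D = 2·67.9° − 4·44.03° + 180° = 135.80° − 176.13° + 180° = 139.67°.
Angle from antisolar point = 180° − D = 40.33°.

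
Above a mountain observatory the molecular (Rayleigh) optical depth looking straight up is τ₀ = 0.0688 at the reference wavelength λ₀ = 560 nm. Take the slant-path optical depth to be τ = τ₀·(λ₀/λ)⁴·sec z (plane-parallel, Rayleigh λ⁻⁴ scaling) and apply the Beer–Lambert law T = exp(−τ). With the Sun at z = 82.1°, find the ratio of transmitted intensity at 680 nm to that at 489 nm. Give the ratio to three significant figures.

Airmass: sec 82.1° = 7.2757.
τ(680 nm) = 0.0688 × (560/680)⁴ × 7.2757 = 0.0688 × 0.4600 × 7.2757 = 0.2302.
τ(489 nm) = 0.0688 × (560/489)⁴ × 7.2757 = 0.0688 × 1.7200 × 7.2757 = 0.8609.
T(680)/T(489) = exp(τ_B − τ_A) = exp(0.6307) = 1.8789.

1.88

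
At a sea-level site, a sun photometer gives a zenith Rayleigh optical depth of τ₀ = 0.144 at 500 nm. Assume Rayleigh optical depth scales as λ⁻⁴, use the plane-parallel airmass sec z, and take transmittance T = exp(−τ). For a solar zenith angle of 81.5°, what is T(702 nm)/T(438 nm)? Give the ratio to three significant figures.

4.07

Airmass: sec 81.5° = 6.7655.
τ(702 nm) = 0.144 × (500/702)⁴ × 6.7655 = 0.144 × 0.2574 × 6.7655 = 0.2507.
τ(438 nm) = 0.144 × (500/438)⁴ × 6.7655 = 0.144 × 1.6982 × 6.7655 = 1.6544.
T(702)/T(438) = exp(τ_B − τ_A) = exp(1.4037) = 4.0702.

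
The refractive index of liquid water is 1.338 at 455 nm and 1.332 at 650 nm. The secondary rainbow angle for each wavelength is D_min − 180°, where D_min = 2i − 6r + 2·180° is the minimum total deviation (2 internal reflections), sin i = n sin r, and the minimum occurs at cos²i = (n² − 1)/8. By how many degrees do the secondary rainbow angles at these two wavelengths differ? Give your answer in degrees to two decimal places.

At 455 nm (n = 1.338): cos²i = 0.09878 → i = 71.682°, r = 45.195°, D_min = 232.193°, rainbow angle = 52.193°.
At 650 nm (n = 1.332): cos²i = 0.09678 → i = 71.875°, r = 45.520°, D_min = 230.628°, rainbow angle = 50.628°.
Angular width = |52.193° − 50.628°| = 1.564°.

1.56°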